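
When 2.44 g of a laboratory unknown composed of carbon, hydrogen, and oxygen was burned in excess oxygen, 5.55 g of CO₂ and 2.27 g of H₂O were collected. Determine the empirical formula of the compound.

C3H6O

mol C = 5.55 g CO₂ ÷ 44.009 g/mol = 0.1261 mol
mol H = 2 × 2.27 g H₂O ÷ 18.015 g/mol = 0.2520 mol
mass O = 2.44 − (1.515 + 0.2540) = 0.6713 g → mol O = 0.6713 ÷ 15.999 = 0.04196 mol
Divide by the smallest (0.04196 mol): C 3.006, H 6.007, O 1.000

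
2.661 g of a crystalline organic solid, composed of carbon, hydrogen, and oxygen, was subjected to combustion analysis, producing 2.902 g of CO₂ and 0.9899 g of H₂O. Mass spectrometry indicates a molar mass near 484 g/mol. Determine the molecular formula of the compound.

C12H20O20

mol C = 2.902 g CO₂ ÷ 44.009 g/mol = 0.065941 mol
mol H = 2 × 0.9899 g H₂O ÷ 18.015 g/mol = 0.10990 mol
mass O = 2.661 − (0.79202 + 0.11078) = 1.7582 g → mol O = 1.7582 ÷ 15.999 = 0.10989 mol
Divide by the smallest (0.065941 mol): C 1.000, H 1.667, O 1.667
Multiplying each by 3 gives whole numbers: C 3.00, H 5.00, O 5.00
Empirical formula: C3H5O5
Empirical-formula mass = 121.07 g/mol; 484 ÷ 121.07 ≈ 4, so the molecular formula is C12H20O20.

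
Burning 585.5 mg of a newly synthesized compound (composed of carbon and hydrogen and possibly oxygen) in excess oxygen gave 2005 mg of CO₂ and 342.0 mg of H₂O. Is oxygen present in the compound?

no

mol C = 2.005 g CO₂ ÷ 44.009 g/mol = 0.045559 mol
mol H = 2 × 0.3420 g H₂O ÷ 18.015 g/mol = 0.037968 mol
C and H together account for 0.58548 g — essentially the entire 0.5855 g sample — so the compound contains no oxygen.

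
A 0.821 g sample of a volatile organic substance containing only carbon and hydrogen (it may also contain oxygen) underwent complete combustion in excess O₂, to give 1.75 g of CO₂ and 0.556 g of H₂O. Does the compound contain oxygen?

yes

mol C = 1.75 g CO₂ ÷ 44.009 g/mol = 0.03976 mol
mol H = 2 × 0.556 g H₂O ÷ 18.015 g/mol = 0.06173 mol
C and H account for only 0.5398 g of the 0.821 g sample; the remaining 0.2812 g must be oxygen.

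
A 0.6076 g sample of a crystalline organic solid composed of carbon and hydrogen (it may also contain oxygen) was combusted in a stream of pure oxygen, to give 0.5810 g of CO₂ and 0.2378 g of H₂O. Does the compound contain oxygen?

mol C = 0.5810 g CO₂ ÷ 44.009 g/mol = 0.013202 mol
mol H = 2 × 0.2378 g H₂O ÷ 18.015 g/mol = 0.026400 mol
C and H account for only 0.18518 g of the 0.6076 g sample; the remaining 0.42242 g must be oxygen.

yes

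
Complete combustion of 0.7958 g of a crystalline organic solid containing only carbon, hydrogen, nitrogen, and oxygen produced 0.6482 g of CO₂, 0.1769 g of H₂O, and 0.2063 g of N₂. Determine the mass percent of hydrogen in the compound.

2.49%

mol C = 0.6482 g CO₂ ÷ 44.009 g/mol = 0.014729 mol
mol H = 2 × 0.1769 g H₂O ÷ 18.015 g/mol = 0.019639 mol
mol N = 2 × 0.2063 g N₂ ÷ 28.014 g/mol = 0.014728 mol
mass O = 0.7958 − (0.17691 + 0.019796 + 0.20630) = 0.39280 g → mol O = 0.39280 ÷ 15.999 = 0.024551 mol
mass % H = 0.019796 g ÷ 0.7958 g × 100%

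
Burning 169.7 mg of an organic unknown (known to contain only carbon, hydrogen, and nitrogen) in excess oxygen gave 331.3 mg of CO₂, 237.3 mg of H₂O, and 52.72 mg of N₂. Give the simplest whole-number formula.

mol C = 0.3313 g CO₂ ÷ 44.009 g/mol = 0.0075280 mol
mol H = 2 × 0.2373 g H₂O ÷ 18.015 g/mol = 0.026345 mol
mol N = 2 × 0.05272 g N₂ ÷ 28.014 g/mol = 0.0037638 mol
Divide by the smallest (0.0037638 mol): C 2.000, H 6.999, N 1.000

C2H7N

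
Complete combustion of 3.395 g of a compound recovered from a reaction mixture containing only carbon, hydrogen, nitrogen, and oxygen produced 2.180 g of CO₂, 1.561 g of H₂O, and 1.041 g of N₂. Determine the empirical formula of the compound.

C2H7N3O4

mol C = 2.180 g CO₂ ÷ 44.009 g/mol = 0.049535 mol
mol H = 2 × 1.561 g H₂O ÷ 18.015 g/mol = 0.17330 mol
mol N = 2 × 1.041 g N₂ ÷ 28.014 g/mol = 0.074320 mol
mass O = 3.395 − (0.59497 + 0.17469 + 1.0410) = 1.5843 g → mol O = 1.5843 ÷ 15.999 = 0.099028 mol
Divide by the smallest (0.049535 mol): C 1.000, H 3.499, N 1.500, O 1.999
Multiplying each by 2 gives whole numbers: C 2.00, H 7.00, N 3.00, O 4.00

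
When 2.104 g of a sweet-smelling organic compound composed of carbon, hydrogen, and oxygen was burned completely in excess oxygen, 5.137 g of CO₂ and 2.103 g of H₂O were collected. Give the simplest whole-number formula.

mol C = 5.137 g CO₂ ÷ 44.009 g/mol = 0.11673 mol
mol H = 2 × 2.103 g H₂O ÷ 18.015 g/mol = 0.23347 mol
mass O = 2.104 − (1.4020 + 0.23534) = 0.46666 g → mol O = 0.46666 ÷ 15.999 = 0.029168 mol
Divide by the smallest (0.029168 mol): C 4.002, H 8.004, O 1.000

C4H8O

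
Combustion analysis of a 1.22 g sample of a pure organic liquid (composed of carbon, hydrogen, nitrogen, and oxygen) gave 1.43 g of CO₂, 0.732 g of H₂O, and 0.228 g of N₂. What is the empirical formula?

C2H5NO2

mol C = 1.43 g CO₂ ÷ 44.009 g/mol = 0.03249 mol
mol H = 2 × 0.732 g H₂O ÷ 18.015 g/mol = 0.08127 mol
mol N = 2 × 0.228 g N₂ ÷ 28.014 g/mol = 0.01628 mol
mass O = 1.22 − (0.3903 + 0.08192 + 0.2280) = 0.5198 g → mol O = 0.5198 ÷ 15.999 = 0.03249 mol
Divide by the smallest (0.01628 mol): C 1.996, H 4.992, N 1.000, O 1.996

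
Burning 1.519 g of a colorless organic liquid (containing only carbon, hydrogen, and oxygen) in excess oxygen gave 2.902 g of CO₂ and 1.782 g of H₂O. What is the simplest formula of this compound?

C2H6O

mol C = 2.902 g CO₂ ÷ 44.009 g/mol = 0.065941 mol
mol H = 2 × 1.782 g H₂O ÷ 18.015 g/mol = 0.19784 mol
mass O = 1.519 − (0.79202 + 0.19942) = 0.52756 g → mol O = 0.52756 ÷ 15.999 = 0.032975 mol
Divide by the smallest (0.032975 mol): C 2.000, H 6.000, O 1.000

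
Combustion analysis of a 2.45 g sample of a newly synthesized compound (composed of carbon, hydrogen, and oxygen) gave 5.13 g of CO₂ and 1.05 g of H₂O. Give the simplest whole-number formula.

C2H2O

mol C = 5.13 g CO₂ ÷ 44.009 g/mol = 0.1166 mol
mol H = 2 × 1.05 g H₂O ÷ 18.015 g/mol = 0.1166 mol
mass O = 2.45 − (1.400 + 0.1175) = 0.9324 g → mol O = 0.9324 ÷ 15.999 = 0.05828 mol
Divide by the smallest (0.05828 mol): C 2.000, H 2.000, O 1.000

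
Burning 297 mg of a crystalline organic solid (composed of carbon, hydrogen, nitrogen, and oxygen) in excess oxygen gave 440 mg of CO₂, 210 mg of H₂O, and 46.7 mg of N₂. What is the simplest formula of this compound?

mol C = 0.440 g CO₂ ÷ 44.009 g/mol = 0.009998 mol
mol H = 2 × 0.210 g H₂O ÷ 18.015 g/mol = 0.02331 mol
mol N = 2 × 0.0467 g N₂ ÷ 28.014 g/mol = 0.003334 mol
mass O = 0.297 − (0.1201 + 0.02350 + 0.04670) = 0.1067 g → mol O = 0.1067 ÷ 15.999 = 0.006670 mol
Divide by the smallest (0.003334 mol): C 2.999, H 6.993, N 1.000, O 2.001

C3H7NO2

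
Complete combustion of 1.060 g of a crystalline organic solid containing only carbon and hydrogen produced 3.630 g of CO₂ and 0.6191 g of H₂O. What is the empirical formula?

C6H5

mol C = 3.630 g CO₂ ÷ 44.009 g/mol = 0.082483 mol
mol H = 2 × 0.6191 g H₂O ÷ 18.015 g/mol = 0.068732 mol
Divide by the smallest (0.068732 mol): C 1.200, H 1.000
Multiplying each by 5 gives whole numbers: C 6.00, H 5.00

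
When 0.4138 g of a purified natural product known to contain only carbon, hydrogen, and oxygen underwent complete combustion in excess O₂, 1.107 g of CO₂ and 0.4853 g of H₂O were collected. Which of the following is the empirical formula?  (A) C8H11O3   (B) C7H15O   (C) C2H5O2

(B) C7H15O

mol C = 1.107 g CO₂ ÷ 44.009 g/mol = 0.025154 mol
mol H = 2 × 0.4853 g H₂O ÷ 18.015 g/mol = 0.053877 mol
mass O = 0.4138 − (0.30212 + 0.054308) = 0.057368 g → mol O = 0.057368 ÷ 15.999 = 0.0035857 mol
Divide by the smallest (0.0035857 mol): C 7.015, H 15.026, O 1.000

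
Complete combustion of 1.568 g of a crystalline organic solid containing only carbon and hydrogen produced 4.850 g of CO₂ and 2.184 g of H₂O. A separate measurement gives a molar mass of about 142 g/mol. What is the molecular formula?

mol C = 4.850 g CO₂ ÷ 44.009 g/mol = 0.11020 mol
mol H = 2 × 2.184 g H₂O ÷ 18.015 g/mol = 0.24246 mol
Divide by the smallest (0.11020 mol): C 1.000, H 2.200
Multiplying each by 5 gives whole numbers: C 5.00, H 11.00
Empirical formula: C5H11
Empirical-formula mass = 71.14 g/mol; 142 ÷ 71.14 ≈ 2, so the molecular formula is C10H22.

C10H22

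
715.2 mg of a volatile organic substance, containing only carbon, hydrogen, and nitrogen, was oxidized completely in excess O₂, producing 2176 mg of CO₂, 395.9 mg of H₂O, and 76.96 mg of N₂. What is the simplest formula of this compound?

mol C = 2.176 g CO₂ ÷ 44.009 g/mol = 0.049444 mol
mol H = 2 × 0.3959 g H₂O ÷ 18.015 g/mol = 0.043952 mol
mol N = 2 × 0.07696 g N₂ ÷ 28.014 g/mol = 0.0054944 mol
Divide by the smallest (0.0054944 mol): C 8.999, H 7.999, N 1.000

C9H8N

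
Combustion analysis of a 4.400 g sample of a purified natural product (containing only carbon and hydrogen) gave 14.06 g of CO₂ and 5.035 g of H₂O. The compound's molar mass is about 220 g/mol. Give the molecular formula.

mol C = 14.06 g CO₂ ÷ 44.009 g/mol = 0.31948 mol
mol H = 2 × 5.035 g H₂O ÷ 18.015 g/mol = 0.55898 mol
Divide by the smallest (0.31948 mol): C 1.000, H 1.750
Multiplying each by 4 gives whole numbers: C 4.00, H 7.00
Empirical formula: C4H7
Empirical-formula mass = 55.10 g/mol; 220 ÷ 55.10 ≈ 4, so the molecular formula is C16H28.

C16H28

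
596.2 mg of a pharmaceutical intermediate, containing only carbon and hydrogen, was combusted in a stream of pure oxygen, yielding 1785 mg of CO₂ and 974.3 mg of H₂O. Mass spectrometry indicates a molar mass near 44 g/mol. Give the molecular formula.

mol C = 1.785 g CO₂ ÷ 44.009 g/mol = 0.040560 mol
mol H = 2 × 0.9743 g H₂O ÷ 18.015 g/mol = 0.10817 mol
Divide by the smallest (0.040560 mol): C 1.000, H 2.667
Multiplying each by 3 gives whole numbers: C 3.00, H 8.00
Empirical formula: C3H8
Empirical-formula mass = 44.10 g/mol; 44 ÷ 44.10 ≈ 1, so the molecular formula is C3H8.

C3H8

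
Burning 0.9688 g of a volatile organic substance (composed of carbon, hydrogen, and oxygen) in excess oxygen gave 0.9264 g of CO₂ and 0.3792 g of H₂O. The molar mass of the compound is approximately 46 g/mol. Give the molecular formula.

mol C = 0.9264 g CO₂ ÷ 44.009 g/mol = 0.021050 mol
mol H = 2 × 0.3792 g H₂O ÷ 18.015 g/mol = 0.042098 mol
mass O = 0.9688 − (0.25283 + 0.042435) = 0.67353 g → mol O = 0.67353 ÷ 15.999 = 0.042098 mol
Divide by the smallest (0.021050 mol): C 1.000, H 2.000, O 2.000
Empirical formula: CH2O2
Empirical-formula mass = 46.02 g/mol; 46 ÷ 46.02 ≈ 1, so the molecular formula is CH2O2.

CH2O2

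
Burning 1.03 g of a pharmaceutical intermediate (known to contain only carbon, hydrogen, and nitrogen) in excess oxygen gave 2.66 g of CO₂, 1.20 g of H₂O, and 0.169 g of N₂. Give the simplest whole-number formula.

C5H11N

mol C = 2.66 g CO₂ ÷ 44.009 g/mol = 0.06044 mol
mol H = 2 × 1.20 g H₂O ÷ 18.015 g/mol = 0.1332 mol
mol N = 2 × 0.169 g N₂ ÷ 28.014 g/mol = 0.01207 mol
Divide by the smallest (0.01207 mol): C 5.010, H 11.042, N 1.000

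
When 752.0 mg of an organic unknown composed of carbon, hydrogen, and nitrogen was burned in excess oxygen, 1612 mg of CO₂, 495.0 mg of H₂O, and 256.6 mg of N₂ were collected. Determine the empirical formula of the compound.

mol C = 1.612 g CO₂ ÷ 44.009 g/mol = 0.036629 mol
mol H = 2 × 0.4950 g H₂O ÷ 18.015 g/mol = 0.054954 mol
mol N = 2 × 0.2566 g N₂ ÷ 28.014 g/mol = 0.018319 mol
Divide by the smallest (0.018319 mol): C 1.999, H 3.000, N 1.000

C2H3N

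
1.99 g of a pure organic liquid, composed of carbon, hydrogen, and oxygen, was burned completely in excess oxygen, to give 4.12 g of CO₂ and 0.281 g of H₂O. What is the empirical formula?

mol C = 4.12 g CO₂ ÷ 44.009 g/mol = 0.09362 mol
mol H = 2 × 0.281 g H₂O ÷ 18.015 g/mol = 0.03120 mol
mass O = 1.99 − (1.124 + 0.03145) = 0.8341 g → mol O = 0.8341 ÷ 15.999 = 0.05214 mol
Divide by the smallest (0.03120 mol): C 3.001, H 1.000, O 1.671
Multiplying each by 3 gives whole numbers: C 9.00, H 3.00, O 5.01

C9H3O5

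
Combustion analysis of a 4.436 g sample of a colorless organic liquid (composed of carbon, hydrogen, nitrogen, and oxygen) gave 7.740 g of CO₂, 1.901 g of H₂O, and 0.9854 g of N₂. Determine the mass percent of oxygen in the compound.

25.37%

mol C = 7.740 g CO₂ ÷ 44.009 g/mol = 0.17587 mol
mol H = 2 × 1.901 g H₂O ÷ 18.015 g/mol = 0.21105 mol
mol N = 2 × 0.9854 g N₂ ÷ 28.014 g/mol = 0.070351 mol
mass O = 4.436 − (2.1124 + 0.21273 + 0.98540) = 1.1255 g → mol O = 1.1255 ÷ 15.999 = 0.070345 mol
mass % O = 1.1255 g ÷ 4.436 g × 100%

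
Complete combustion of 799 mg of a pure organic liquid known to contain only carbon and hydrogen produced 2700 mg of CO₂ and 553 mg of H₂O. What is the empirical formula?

mol C = 2.70 g CO₂ ÷ 44.009 g/mol = 0.06135 mol
mol H = 2 × 0.553 g H₂O ÷ 18.015 g/mol = 0.06139 mol
Divide by the smallest (0.06135 mol): C 1.000, H 1.001

CH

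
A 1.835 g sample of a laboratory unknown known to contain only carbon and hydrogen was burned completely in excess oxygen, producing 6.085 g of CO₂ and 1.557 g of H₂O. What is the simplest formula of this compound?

mol C = 6.085 g CO₂ ÷ 44.009 g/mol = 0.13827 mol
mol H = 2 × 1.557 g H₂O ÷ 18.015 g/mol = 0.17286 mol
Divide by the smallest (0.13827 mol): C 1.000, H 1.250
Multiplying each by 4 gives whole numbers: C 4.00, H 5.00

C4H5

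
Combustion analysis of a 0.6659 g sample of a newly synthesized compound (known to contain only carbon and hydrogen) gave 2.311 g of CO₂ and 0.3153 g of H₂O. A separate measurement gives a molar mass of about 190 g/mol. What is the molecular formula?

mol C = 2.311 g CO₂ ÷ 44.009 g/mol = 0.052512 mol
mol H = 2 × 0.3153 g H₂O ÷ 18.015 g/mol = 0.035004 mol
Divide by the smallest (0.035004 mol): C 1.500, H 1.000
Multiplying each by 2 gives whole numbers: C 3.00, H 2.00
Empirical formula: C3H2
Empirical-formula mass = 38.05 g/mol; 190 ÷ 38.05 ≈ 5, so the molecular formula is C15H10.

C15H10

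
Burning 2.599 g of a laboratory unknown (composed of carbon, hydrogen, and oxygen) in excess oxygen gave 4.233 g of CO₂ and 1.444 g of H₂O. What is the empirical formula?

mol C = 4.233 g CO₂ ÷ 44.009 g/mol = 0.096185 mol
mol H = 2 × 1.444 g H₂O ÷ 18.015 g/mol = 0.16031 mol
mass O = 2.599 − (1.1553 + 0.16159) = 1.2821 g → mol O = 1.2821 ÷ 15.999 = 0.080138 mol
Divide by the smallest (0.080138 mol): C 1.200, H 2.000, O 1.000
Multiplying each by 5 gives whole numbers: C 6.00, H 10.00, O 5.00

C6H10O5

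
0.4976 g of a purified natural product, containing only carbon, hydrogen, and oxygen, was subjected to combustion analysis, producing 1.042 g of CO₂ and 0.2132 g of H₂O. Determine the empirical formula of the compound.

C2H2O

mol C = 1.042 g CO₂ ÷ 44.009 g/mol = 0.023677 mol
mol H = 2 × 0.2132 g H₂O ÷ 18.015 g/mol = 0.023669 mol
mass O = 0.4976 − (0.28438 + 0.023859) = 0.18936 g → mol O = 0.18936 ÷ 15.999 = 0.011836 mol
Divide by the smallest (0.011836 mol): C 2.000, H 2.000, O 1.000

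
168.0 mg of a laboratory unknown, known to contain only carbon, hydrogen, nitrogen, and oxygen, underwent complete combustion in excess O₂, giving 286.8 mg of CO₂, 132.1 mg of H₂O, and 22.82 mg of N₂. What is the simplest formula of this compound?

mol C = 0.2868 g CO₂ ÷ 44.009 g/mol = 0.0065168 mol
mol H = 2 × 0.1321 g H₂O ÷ 18.015 g/mol = 0.014666 mol
mol N = 2 × 0.02282 g N₂ ÷ 28.014 g/mol = 0.0016292 mol
mass O = 0.1680 − (0.078274 + 0.014783 + 0.022820) = 0.052123 g → mol O = 0.052123 ÷ 15.999 = 0.0032579 mol
Divide by the smallest (0.0016292 mol): C 4.000, H 9.002, N 1.000, O 2.000

C4H9NO2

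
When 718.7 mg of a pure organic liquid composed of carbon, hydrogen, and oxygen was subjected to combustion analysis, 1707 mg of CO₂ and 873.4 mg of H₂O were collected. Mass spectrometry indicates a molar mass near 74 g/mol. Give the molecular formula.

C4H10O

mol C = 1.707 g CO₂ ÷ 44.009 g/mol = 0.038788 mol
mol H = 2 × 0.8734 g H₂O ÷ 18.015 g/mol = 0.096964 mol
mass O = 0.7187 − (0.46588 + 0.097739) = 0.15508 g → mol O = 0.15508 ÷ 15.999 = 0.0096933 mol
Divide by the smallest (0.0096933 mol): C 4.001, H 10.003, O 1.000
Empirical formula: C4H10O
Empirical-formula mass = 74.12 g/mol; 74 ÷ 74.12 ≈ 1, so the molecular formula is C4H10O.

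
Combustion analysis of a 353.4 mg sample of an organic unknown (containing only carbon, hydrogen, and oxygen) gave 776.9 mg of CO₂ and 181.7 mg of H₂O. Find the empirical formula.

mol C = 0.7769 g CO₂ ÷ 44.009 g/mol = 0.017653 mol
mol H = 2 × 0.1817 g H₂O ÷ 18.015 g/mol = 0.020172 mol
mass O = 0.3534 − (0.21203 + 0.020333) = 0.12103 g → mol O = 0.12103 ÷ 15.999 = 0.0075651 mol
Divide by the smallest (0.0075651 mol): C 2.334, H 2.666, O 1.000
Multiplying each by 3 gives whole numbers: C 7.00, H 8.00, O 3.00

C7H8O3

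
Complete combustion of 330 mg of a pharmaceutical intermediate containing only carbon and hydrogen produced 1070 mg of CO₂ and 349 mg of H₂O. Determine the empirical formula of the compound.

mol C = 1.07 g CO₂ ÷ 44.009 g/mol = 0.02431 mol
mol H = 2 × 0.349 g H₂O ÷ 18.015 g/mol = 0.03875 mol
Divide by the smallest (0.02431 mol): C 1.000, H 1.594
Multiplying each by 5 gives whole numbers: C 5.00, H 7.97

C5H8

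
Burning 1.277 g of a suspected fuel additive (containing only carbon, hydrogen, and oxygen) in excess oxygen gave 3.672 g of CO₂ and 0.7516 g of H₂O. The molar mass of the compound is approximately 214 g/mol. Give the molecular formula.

C14H14O2

mol C = 3.672 g CO₂ ÷ 44.009 g/mol = 0.083437 mol
mol H = 2 × 0.7516 g H₂O ÷ 18.015 g/mol = 0.083442 mol
mass O = 1.277 − (1.0022 + 0.084109) = 0.19072 g → mol O = 0.19072 ÷ 15.999 = 0.011921 mol
Divide by the smallest (0.011921 mol): C 6.999, H 7.000, O 1.000
Empirical formula: C7H7O
Empirical-formula mass = 107.13 g/mol; 214 ÷ 107.13 ≈ 2, so the molecular formula is C14H14O2.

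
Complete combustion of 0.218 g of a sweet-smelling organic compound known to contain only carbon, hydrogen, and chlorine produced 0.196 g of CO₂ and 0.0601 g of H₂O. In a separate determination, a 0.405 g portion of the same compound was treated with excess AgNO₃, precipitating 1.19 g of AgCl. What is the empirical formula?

mol C = 0.196 g CO₂ ÷ 44.009 g/mol = 0.004454 mol
mol H = 2 × 0.0601 g H₂O ÷ 18.015 g/mol = 0.006672 mol
From the AgCl data: mol Cl per gram of compound = (1.19 ÷ 143.318) ÷ 0.405 = 0.02050 mol/g, so in the 0.218 g combustion sample mol Cl = 0.004469 mol
Divide by the smallest (0.004454 mol): C 1.000, H 1.498, Cl 1.004
Multiplying each by 2 gives whole numbers: C 2.00, H 3.00, Cl 2.01

C2H3Cl2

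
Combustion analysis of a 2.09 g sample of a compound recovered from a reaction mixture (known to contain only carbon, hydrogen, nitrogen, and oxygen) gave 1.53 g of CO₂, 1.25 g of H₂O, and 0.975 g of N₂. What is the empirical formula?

CH4N2O

mol C = 1.53 g CO₂ ÷ 44.009 g/mol = 0.03477 mol
mol H = 2 × 1.25 g H₂O ÷ 18.015 g/mol = 0.1388 mol
mol N = 2 × 0.975 g N₂ ÷ 28.014 g/mol = 0.06961 mol
mass O = 2.09 − (0.4176 + 0.1399 + 0.9750) = 0.5575 g → mol O = 0.5575 ÷ 15.999 = 0.03485 mol
Divide by the smallest (0.03477 mol): C 1.000, H 3.992, N 2.002, O 1.002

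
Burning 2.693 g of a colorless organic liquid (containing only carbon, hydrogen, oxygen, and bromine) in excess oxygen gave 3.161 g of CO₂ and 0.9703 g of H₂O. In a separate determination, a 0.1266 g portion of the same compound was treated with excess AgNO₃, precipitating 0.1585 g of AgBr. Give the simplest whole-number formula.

mol C = 3.161 g CO₂ ÷ 44.009 g/mol = 0.071826 mol
mol H = 2 × 0.9703 g H₂O ÷ 18.015 g/mol = 0.10772 mol
From the AgBr data: mol Br per gram of compound = (0.1585 ÷ 187.772) ÷ 0.1266 = 0.0066675 mol/g, so in the 2.693 g combustion sample mol Br = 0.017956 mol
mass O = 2.693 − (0.86270 + 0.10858 + 1.4347) = 0.28698 g → mol O = 0.28698 ÷ 15.999 = 0.017938 mol
Divide by the smallest (0.017938 mol): C 4.004, H 6.005, Br 1.001, O 1.000

C4H6BrO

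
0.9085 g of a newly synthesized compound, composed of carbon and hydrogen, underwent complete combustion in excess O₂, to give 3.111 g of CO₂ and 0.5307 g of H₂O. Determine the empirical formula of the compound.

C6H5

mol C = 3.111 g CO₂ ÷ 44.009 g/mol = 0.070690 mol
mol H = 2 × 0.5307 g H₂O ÷ 18.015 g/mol = 0.058918 mol
Divide by the smallest (0.058918 mol): C 1.200, H 1.000
Multiplying each by 5 gives whole numbers: C 6.00, H 5.00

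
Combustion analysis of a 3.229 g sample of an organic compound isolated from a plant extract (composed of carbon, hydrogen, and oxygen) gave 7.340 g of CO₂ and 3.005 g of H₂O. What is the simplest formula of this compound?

C3H6O

mol C = 7.340 g CO₂ ÷ 44.009 g/mol = 0.16678 mol
mol H = 2 × 3.005 g H₂O ÷ 18.015 g/mol = 0.33361 mol
mass O = 3.229 − (2.0032 + 0.33628) = 0.88948 g → mol O = 0.88948 ÷ 15.999 = 0.055596 mol
Divide by the smallest (0.055596 mol): C 3.000, H 6.001, O 1.000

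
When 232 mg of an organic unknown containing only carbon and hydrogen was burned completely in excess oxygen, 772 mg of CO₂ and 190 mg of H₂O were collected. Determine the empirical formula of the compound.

mol C = 0.772 g CO₂ ÷ 44.009 g/mol = 0.01754 mol
mol H = 2 × 0.190 g H₂O ÷ 18.015 g/mol = 0.02109 mol
Divide by the smallest (0.01754 mol): C 1.000, H 1.202
Multiplying each by 5 gives whole numbers: C 5.00, H 6.01

C5H6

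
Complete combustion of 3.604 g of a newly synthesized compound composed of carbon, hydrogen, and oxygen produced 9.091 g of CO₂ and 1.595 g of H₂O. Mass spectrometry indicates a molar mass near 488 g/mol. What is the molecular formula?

mol C = 9.091 g CO₂ ÷ 44.009 g/mol = 0.20657 mol
mol H = 2 × 1.595 g H₂O ÷ 18.015 g/mol = 0.17707 mol
mass O = 3.604 − (2.4811 + 0.17849) = 0.94438 g → mol O = 0.94438 ÷ 15.999 = 0.059027 mol
Divide by the smallest (0.059027 mol): C 3.500, H 3.000, O 1.000
Multiplying each by 2 gives whole numbers: C 7.00, H 6.00, O 2.00
Empirical formula: C7H6O2
Empirical-formula mass = 122.12 g/mol; 488 ÷ 122.12 ≈ 4, so the molecular formula is C28H24O8.

C28H24O8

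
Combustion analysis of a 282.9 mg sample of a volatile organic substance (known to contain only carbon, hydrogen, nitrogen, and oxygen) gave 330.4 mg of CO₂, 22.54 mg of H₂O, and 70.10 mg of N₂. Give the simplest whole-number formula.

mol C = 0.3304 g CO₂ ÷ 44.009 g/mol = 0.0075076 mol
mol H = 2 × 0.02254 g H₂O ÷ 18.015 g/mol = 0.0025024 mol
mol N = 2 × 0.07010 g N₂ ÷ 28.014 g/mol = 0.0050046 mol
mass O = 0.2829 − (0.090173 + 0.0025224 + 0.070100) = 0.12010 g → mol O = 0.12010 ÷ 15.999 = 0.0075070 mol
Divide by the smallest (0.0025024 mol): C 3.000, H 1.000, N 2.000, O 3.000

C3HN2O3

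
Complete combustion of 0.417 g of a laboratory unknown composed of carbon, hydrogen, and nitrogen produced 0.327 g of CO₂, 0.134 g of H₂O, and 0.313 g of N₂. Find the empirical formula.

CH2N3

mol C = 0.327 g CO₂ ÷ 44.009 g/mol = 0.007430 mol
mol H = 2 × 0.134 g H₂O ÷ 18.015 g/mol = 0.01488 mol
mol N = 2 × 0.313 g N₂ ÷ 28.014 g/mol = 0.02235 mol
Divide by the smallest (0.007430 mol): C 1.000, H 2.002, N 3.007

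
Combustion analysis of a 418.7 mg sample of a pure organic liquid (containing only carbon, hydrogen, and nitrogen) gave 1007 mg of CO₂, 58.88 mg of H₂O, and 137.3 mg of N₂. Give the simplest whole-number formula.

mol C = 1.007 g CO₂ ÷ 44.009 g/mol = 0.022882 mol
mol H = 2 × 0.05888 g H₂O ÷ 18.015 g/mol = 0.0065368 mol
mol N = 2 × 0.1373 g N₂ ÷ 28.014 g/mol = 0.0098022 mol
Divide by the smallest (0.0065368 mol): C 3.500, H 1.000, N 1.500
Multiplying each by 2 gives whole numbers: C 7.00, H 2.00, N 3.00

C7H2N3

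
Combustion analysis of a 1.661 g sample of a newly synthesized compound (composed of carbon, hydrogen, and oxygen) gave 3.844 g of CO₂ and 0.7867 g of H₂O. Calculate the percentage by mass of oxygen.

31.54%

mol C = 3.844 g CO₂ ÷ 44.009 g/mol = 0.087346 mol
mol H = 2 × 0.7867 g H₂O ÷ 18.015 g/mol = 0.087338 mol
mass O = 1.661 − (1.0491 + 0.088037) = 0.52385 g → mol O = 0.52385 ÷ 15.999 = 0.032743 mol
mass % O = 0.52385 g ÷ 1.661 g × 100%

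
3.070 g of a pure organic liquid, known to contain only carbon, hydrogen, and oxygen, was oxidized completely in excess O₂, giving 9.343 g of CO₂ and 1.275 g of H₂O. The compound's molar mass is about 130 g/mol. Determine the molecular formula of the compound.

C9H6O

mol C = 9.343 g CO₂ ÷ 44.009 g/mol = 0.21230 mol
mol H = 2 × 1.275 g H₂O ÷ 18.015 g/mol = 0.14155 mol
mass O = 3.070 − (2.5499 + 0.14268) = 0.37741 g → mol O = 0.37741 ÷ 15.999 = 0.023590 mol
Divide by the smallest (0.023590 mol): C 9.000, H 6.000, O 1.000
Empirical formula: C9H6O
Empirical-formula mass = 130.15 g/mol; 130 ÷ 130.15 ≈ 1, so the molecular formula is C9H6O.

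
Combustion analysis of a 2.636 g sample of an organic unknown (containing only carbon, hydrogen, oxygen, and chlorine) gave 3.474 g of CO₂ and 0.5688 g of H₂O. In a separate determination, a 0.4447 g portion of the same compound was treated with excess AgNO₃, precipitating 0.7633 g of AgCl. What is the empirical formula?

mol C = 3.474 g CO₂ ÷ 44.009 g/mol = 0.078938 mol
mol H = 2 × 0.5688 g H₂O ÷ 18.015 g/mol = 0.063147 mol
From the AgCl data: mol Cl per gram of compound = (0.7633 ÷ 143.318) ÷ 0.4447 = 0.011976 mol/g, so in the 2.636 g combustion sample mol Cl = 0.031570 mol
mass O = 2.636 − (0.94813 + 0.063653 + 1.1192) = 0.50507 g → mol O = 0.50507 ÷ 15.999 = 0.031569 mol
Divide by the smallest (0.031569 mol): C 2.501, H 2.000, Cl 1.000, O 1.000
Multiplying each by 2 gives whole numbers: C 5.00, H 4.00, Cl 2.00, O 2.00

C5H4Cl2O2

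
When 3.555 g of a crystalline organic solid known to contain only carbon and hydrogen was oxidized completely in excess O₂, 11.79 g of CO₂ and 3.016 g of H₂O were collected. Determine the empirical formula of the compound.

C4H5

mol C = 11.79 g CO₂ ÷ 44.009 g/mol = 0.26790 mol
mol H = 2 × 3.016 g H₂O ÷ 18.015 g/mol = 0.33483 mol
Divide by the smallest (0.26790 mol): C 1.000, H 1.250
Multiplying each by 4 gives whole numbers: C 4.00, H 5.00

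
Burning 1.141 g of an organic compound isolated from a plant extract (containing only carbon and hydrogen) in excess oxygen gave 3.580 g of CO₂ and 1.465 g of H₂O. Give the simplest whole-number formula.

CH2

mol C = 3.580 g CO₂ ÷ 44.009 g/mol = 0.081347 mol
mol H = 2 × 1.465 g H₂O ÷ 18.015 g/mol = 0.16264 mol
Divide by the smallest (0.081347 mol): C 1.000, H 1.999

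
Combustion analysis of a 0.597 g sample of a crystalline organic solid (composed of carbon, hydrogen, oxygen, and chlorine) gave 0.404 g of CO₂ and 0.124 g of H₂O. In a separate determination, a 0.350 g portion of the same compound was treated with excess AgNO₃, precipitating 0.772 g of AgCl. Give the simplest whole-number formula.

mol C = 0.404 g CO₂ ÷ 44.009 g/mol = 0.009180 mol
mol H = 2 × 0.124 g H₂O ÷ 18.015 g/mol = 0.01377 mol
From the AgCl data: mol Cl per gram of compound = (0.772 ÷ 143.318) ÷ 0.350 = 0.01539 mol/g, so in the 0.597 g combustion sample mol Cl = 0.009188 mol
mass O = 0.597 − (0.1103 + 0.01388 + 0.3257) = 0.1471 g → mol O = 0.1471 ÷ 15.999 = 0.009197 mol
Divide by the smallest (0.009180 mol): C 1.000, H 1.500, Cl 1.001, O 1.002
Multiplying each by 2 gives whole numbers: C 2.00, H 3.00, Cl 2.00, O 2.00

C2H3Cl2O2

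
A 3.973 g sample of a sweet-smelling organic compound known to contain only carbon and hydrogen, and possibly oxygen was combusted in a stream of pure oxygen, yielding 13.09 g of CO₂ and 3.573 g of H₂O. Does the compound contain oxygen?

no

mol C = 13.09 g CO₂ ÷ 44.009 g/mol = 0.29744 mol
mol H = 2 × 3.573 g H₂O ÷ 18.015 g/mol = 0.39667 mol
C and H together account for 3.9724 g — essentially the entire 3.973 g sample — so the compound contains no oxygen.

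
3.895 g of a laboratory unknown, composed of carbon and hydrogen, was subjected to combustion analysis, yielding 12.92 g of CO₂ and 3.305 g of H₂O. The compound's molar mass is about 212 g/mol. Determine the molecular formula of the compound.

mol C = 12.92 g CO₂ ÷ 44.009 g/mol = 0.29358 mol
mol H = 2 × 3.305 g H₂O ÷ 18.015 g/mol = 0.36692 mol
Divide by the smallest (0.29358 mol): C 1.000, H 1.250
Multiplying each by 4 gives whole numbers: C 4.00, H 5.00
Empirical formula: C4H5
Empirical-formula mass = 53.08 g/mol; 212 ÷ 53.08 ≈ 4, so the molecular formula is C16H20.

C16H20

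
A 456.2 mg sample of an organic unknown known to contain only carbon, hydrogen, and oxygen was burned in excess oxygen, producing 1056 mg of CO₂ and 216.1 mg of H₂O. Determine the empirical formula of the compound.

mol C = 1.056 g CO₂ ÷ 44.009 g/mol = 0.023995 mol
mol H = 2 × 0.2161 g H₂O ÷ 18.015 g/mol = 0.023991 mol
mass O = 0.4562 − (0.28821 + 0.024183) = 0.14381 g → mol O = 0.14381 ÷ 15.999 = 0.0089888 mol
Divide by the smallest (0.0089888 mol): C 2.669, H 2.669, O 1.000
Multiplying each by 3 gives whole numbers: C 8.01, H 8.01, O 3.00

C8H8O3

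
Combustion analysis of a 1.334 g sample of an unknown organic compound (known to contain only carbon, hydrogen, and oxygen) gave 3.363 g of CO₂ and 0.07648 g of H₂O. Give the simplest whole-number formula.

mol C = 3.363 g CO₂ ÷ 44.009 g/mol = 0.076416 mol
mol H = 2 × 0.07648 g H₂O ÷ 18.015 g/mol = 0.0084907 mol
mass O = 1.334 − (0.91783 + 0.0085586) = 0.40761 g → mol O = 0.40761 ÷ 15.999 = 0.025477 mol
Divide by the smallest (0.0084907 mol): C 9.000, H 1.000, O 3.001

C9HO3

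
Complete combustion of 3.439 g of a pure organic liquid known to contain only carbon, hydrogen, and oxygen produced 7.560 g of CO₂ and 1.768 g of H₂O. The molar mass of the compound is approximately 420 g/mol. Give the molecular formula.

mol C = 7.560 g CO₂ ÷ 44.009 g/mol = 0.17178 mol
mol H = 2 × 1.768 g H₂O ÷ 18.015 g/mol = 0.19628 mol
mass O = 3.439 − (2.0633 + 0.19785) = 1.1779 g → mol O = 1.1779 ÷ 15.999 = 0.073621 mol
Divide by the smallest (0.073621 mol): C 2.333, H 2.666, O 1.000
Multiplying each by 3 gives whole numbers: C 7.00, H 8.00, O 3.00
Empirical formula: C7H8O3
Empirical-formula mass = 140.14 g/mol; 420 ÷ 140.14 ≈ 3, so the molecular formula is C21H24O9.

C21H24O9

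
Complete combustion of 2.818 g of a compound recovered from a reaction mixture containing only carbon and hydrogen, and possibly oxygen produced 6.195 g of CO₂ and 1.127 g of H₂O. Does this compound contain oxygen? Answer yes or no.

yes

mol C = 6.195 g CO₂ ÷ 44.009 g/mol = 0.14077 mol
mol H = 2 × 1.127 g H₂O ÷ 18.015 g/mol = 0.12512 mol
C and H account for only 1.8169 g of the 2.818 g sample; the remaining 1.0011 g must be oxygen.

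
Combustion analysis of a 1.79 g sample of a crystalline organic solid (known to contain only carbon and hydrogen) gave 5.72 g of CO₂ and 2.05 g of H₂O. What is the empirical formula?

C4H7

mol C = 5.72 g CO₂ ÷ 44.009 g/mol = 0.1300 mol
mol H = 2 × 2.05 g H₂O ÷ 18.015 g/mol = 0.2276 mol
Divide by the smallest (0.1300 mol): C 1.000, H 1.751
Multiplying each by 4 gives whole numbers: C 4.00, H 7.00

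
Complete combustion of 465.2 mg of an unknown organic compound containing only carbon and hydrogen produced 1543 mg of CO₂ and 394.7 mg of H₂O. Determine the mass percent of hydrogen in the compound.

9.49%

mol C = 1.543 g CO₂ ÷ 44.009 g/mol = 0.035061 mol
mol H = 2 × 0.3947 g H₂O ÷ 18.015 g/mol = 0.043819 mol
mass % H = 0.044170 g ÷ 0.4652 g × 100%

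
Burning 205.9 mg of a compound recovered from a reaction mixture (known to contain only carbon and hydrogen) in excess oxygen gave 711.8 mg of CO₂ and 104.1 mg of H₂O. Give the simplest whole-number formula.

mol C = 0.7118 g CO₂ ÷ 44.009 g/mol = 0.016174 mol
mol H = 2 × 0.1041 g H₂O ÷ 18.015 g/mol = 0.011557 mol
Divide by the smallest (0.011557 mol): C 1.399, H 1.000
Multiplying each by 5 gives whole numbers: C 7.00, H 5.00

C7H5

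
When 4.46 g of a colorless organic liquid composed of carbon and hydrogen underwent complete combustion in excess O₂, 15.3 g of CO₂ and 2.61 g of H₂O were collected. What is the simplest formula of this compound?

mol C = 15.3 g CO₂ ÷ 44.009 g/mol = 0.3477 mol
mol H = 2 × 2.61 g H₂O ÷ 18.015 g/mol = 0.2898 mol
Divide by the smallest (0.2898 mol): C 1.200, H 1.000
Multiplying each by 5 gives whole numbers: C 6.00, H 5.00

C6H5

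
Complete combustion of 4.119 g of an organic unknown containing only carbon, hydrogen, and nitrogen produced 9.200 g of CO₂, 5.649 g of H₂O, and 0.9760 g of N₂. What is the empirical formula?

C3H9N

mol C = 9.200 g CO₂ ÷ 44.009 g/mol = 0.20905 mol
mol H = 2 × 5.649 g H₂O ÷ 18.015 g/mol = 0.62714 mol
mol N = 2 × 0.9760 g N₂ ÷ 28.014 g/mol = 0.069679 mol
Divide by the smallest (0.069679 mol): C 3.000, H 9.000, N 1.000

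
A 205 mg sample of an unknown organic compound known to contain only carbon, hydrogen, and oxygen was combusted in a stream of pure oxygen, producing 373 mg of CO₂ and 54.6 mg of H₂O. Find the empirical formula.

C7H5O5

mol C = 0.373 g CO₂ ÷ 44.009 g/mol = 0.008476 mol
mol H = 2 × 0.0546 g H₂O ÷ 18.015 g/mol = 0.006062 mol
mass O = 0.205 − (0.1018 + 0.006110) = 0.09709 g → mol O = 0.09709 ÷ 15.999 = 0.006069 mol
Divide by the smallest (0.006062 mol): C 1.398, H 1.000, O 1.001
Multiplying each by 5 gives whole numbers: C 6.99, H 5.00, O 5.01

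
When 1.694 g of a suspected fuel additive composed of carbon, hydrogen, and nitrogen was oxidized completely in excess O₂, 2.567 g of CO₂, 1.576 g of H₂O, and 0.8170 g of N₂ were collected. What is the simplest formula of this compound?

mol C = 2.567 g CO₂ ÷ 44.009 g/mol = 0.058329 mol
mol H = 2 × 1.576 g H₂O ÷ 18.015 g/mol = 0.17497 mol
mol N = 2 × 0.8170 g N₂ ÷ 28.014 g/mol = 0.058328 mol
Divide by the smallest (0.058328 mol): C 1.000, H 3.000, N 1.000

CH3N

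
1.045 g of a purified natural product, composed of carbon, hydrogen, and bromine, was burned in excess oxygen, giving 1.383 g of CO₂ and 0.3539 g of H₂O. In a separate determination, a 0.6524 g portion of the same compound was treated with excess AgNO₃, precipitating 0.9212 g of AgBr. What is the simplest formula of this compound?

mol C = 1.383 g CO₂ ÷ 44.009 g/mol = 0.031425 mol
mol H = 2 × 0.3539 g H₂O ÷ 18.015 g/mol = 0.039289 mol
From the AgBr data: mol Br per gram of compound = (0.9212 ÷ 187.772) ÷ 0.6524 = 0.0075198 mol/g, so in the 1.045 g combustion sample mol Br = 0.0078582 mol
Divide by the smallest (0.0078582 mol): C 3.999, H 5.000, Br 1.000

C4H5Br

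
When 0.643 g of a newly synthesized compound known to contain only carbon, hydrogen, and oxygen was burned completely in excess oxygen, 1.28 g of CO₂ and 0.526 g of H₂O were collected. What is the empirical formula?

C2H4O

mol C = 1.28 g CO₂ ÷ 44.009 g/mol = 0.02908 mol
mol H = 2 × 0.526 g H₂O ÷ 18.015 g/mol = 0.05840 mol
mass O = 0.643 − (0.3493 + 0.05886) = 0.2348 g → mol O = 0.2348 ÷ 15.999 = 0.01468 mol
Divide by the smallest (0.01468 mol): C 1.982, H 3.979, O 1.000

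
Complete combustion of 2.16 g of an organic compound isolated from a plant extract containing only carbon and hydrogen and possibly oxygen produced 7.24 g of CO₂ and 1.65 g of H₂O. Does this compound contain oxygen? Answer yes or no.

mol C = 7.24 g CO₂ ÷ 44.009 g/mol = 0.1645 mol
mol H = 2 × 1.65 g H₂O ÷ 18.015 g/mol = 0.1832 mol
C and H together account for 2.161 g — essentially the entire 2.16 g sample — so the compound contains no oxygen.

no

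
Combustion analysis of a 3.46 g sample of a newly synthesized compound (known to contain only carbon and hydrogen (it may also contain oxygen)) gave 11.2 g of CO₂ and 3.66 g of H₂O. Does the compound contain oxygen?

no

mol C = 11.2 g CO₂ ÷ 44.009 g/mol = 0.2545 mol
mol H = 2 × 3.66 g H₂O ÷ 18.015 g/mol = 0.4063 mol
C and H together account for 3.466 g — essentially the entire 3.46 g sample — so the compound contains no oxygen.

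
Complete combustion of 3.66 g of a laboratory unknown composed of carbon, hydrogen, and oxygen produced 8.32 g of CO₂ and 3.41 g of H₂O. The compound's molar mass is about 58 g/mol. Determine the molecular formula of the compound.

C3H6O

mol C = 8.32 g CO₂ ÷ 44.009 g/mol = 0.1891 mol
mol H = 2 × 3.41 g H₂O ÷ 18.015 g/mol = 0.3786 mol
mass O = 3.66 − (2.271 + 0.3816) = 1.008 g → mol O = 1.008 ÷ 15.999 = 0.06298 mol
Divide by the smallest (0.06298 mol): C 3.002, H 6.011, O 1.000
Empirical formula: C3H6O
Empirical-formula mass = 58.08 g/mol; 58 ÷ 58.08 ≈ 1, so the molecular formula is C3H6O.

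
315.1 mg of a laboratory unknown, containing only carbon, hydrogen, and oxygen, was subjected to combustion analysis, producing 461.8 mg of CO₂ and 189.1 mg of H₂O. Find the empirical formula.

CH2O

mol C = 0.4618 g CO₂ ÷ 44.009 g/mol = 0.010493 mol
mol H = 2 × 0.1891 g H₂O ÷ 18.015 g/mol = 0.020994 mol
mass O = 0.3151 − (0.12604 + 0.021162) = 0.16790 g → mol O = 0.16790 ÷ 15.999 = 0.010495 mol
Divide by the smallest (0.010493 mol): C 1.000, H 2.001, O 1.000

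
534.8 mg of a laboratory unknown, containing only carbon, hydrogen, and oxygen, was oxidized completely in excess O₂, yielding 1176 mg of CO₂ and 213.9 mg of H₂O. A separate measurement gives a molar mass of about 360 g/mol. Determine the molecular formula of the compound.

C18H16O8

mol C = 1.176 g CO₂ ÷ 44.009 g/mol = 0.026722 mol
mol H = 2 × 0.2139 g H₂O ÷ 18.015 g/mol = 0.023747 mol
mass O = 0.5348 − (0.32096 + 0.023937) = 0.18991 g → mol O = 0.18991 ÷ 15.999 = 0.011870 mol
Divide by the smallest (0.011870 mol): C 2.251, H 2.001, O 1.000
Multiplying each by 4 gives whole numbers: C 9.00, H 8.00, O 4.00
Empirical formula: C9H8O4
Empirical-formula mass = 180.16 g/mol; 360 ÷ 180.16 ≈ 2, so the molecular formula is C18H16O8.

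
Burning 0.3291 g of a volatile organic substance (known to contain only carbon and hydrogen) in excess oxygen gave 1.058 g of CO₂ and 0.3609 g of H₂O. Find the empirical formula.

mol C = 1.058 g CO₂ ÷ 44.009 g/mol = 0.024041 mol
mol H = 2 × 0.3609 g H₂O ÷ 18.015 g/mol = 0.040067 mol
Divide by the smallest (0.024041 mol): C 1.000, H 1.667
Multiplying each by 3 gives whole numbers: C 3.00, H 5.00

C3H5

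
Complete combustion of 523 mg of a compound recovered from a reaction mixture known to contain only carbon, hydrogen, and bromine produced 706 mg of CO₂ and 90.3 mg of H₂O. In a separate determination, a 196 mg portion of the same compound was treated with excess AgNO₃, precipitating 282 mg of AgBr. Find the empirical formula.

C8H5Br2

mol C = 0.706 g CO₂ ÷ 44.009 g/mol = 0.01604 mol
mol H = 2 × 0.0903 g H₂O ÷ 18.015 g/mol = 0.01002 mol
From the AgBr data: mol Br per gram of compound = (0.282 ÷ 187.772) ÷ 0.196 = 0.007662 mol/g, so in the 0.523 g combustion sample mol Br = 0.004007 mol
Divide by the smallest (0.004007 mol): C 4.003, H 2.502, Br 1.000
Multiplying each by 2 gives whole numbers: C 8.01, H 5.00, Br 2.00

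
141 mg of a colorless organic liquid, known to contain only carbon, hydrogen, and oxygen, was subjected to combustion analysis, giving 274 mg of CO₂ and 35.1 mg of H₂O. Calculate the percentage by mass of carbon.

mol C = 0.274 g CO₂ ÷ 44.009 g/mol = 0.006226 mol
mol H = 2 × 0.0351 g H₂O ÷ 18.015 g/mol = 0.003897 mol
mass O = 0.141 − (0.07478 + 0.003928) = 0.06229 g → mol O = 0.06229 ÷ 15.999 = 0.003893 mol
mass % C = 0.07478 g ÷ 0.141 g × 100%

53.0%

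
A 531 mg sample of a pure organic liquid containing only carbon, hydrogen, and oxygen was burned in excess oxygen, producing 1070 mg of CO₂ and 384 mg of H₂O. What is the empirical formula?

mol C = 1.07 g CO₂ ÷ 44.009 g/mol = 0.02431 mol
mol H = 2 × 0.384 g H₂O ÷ 18.015 g/mol = 0.04263 mol
mass O = 0.531 − (0.2920 + 0.04297) = 0.1960 g → mol O = 0.1960 ÷ 15.999 = 0.01225 mol
Divide by the smallest (0.01225 mol): C 1.985, H 3.480, O 1.000
Multiplying each by 2 gives whole numbers: C 3.97, H 6.96, O 2.00

C4H7O2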